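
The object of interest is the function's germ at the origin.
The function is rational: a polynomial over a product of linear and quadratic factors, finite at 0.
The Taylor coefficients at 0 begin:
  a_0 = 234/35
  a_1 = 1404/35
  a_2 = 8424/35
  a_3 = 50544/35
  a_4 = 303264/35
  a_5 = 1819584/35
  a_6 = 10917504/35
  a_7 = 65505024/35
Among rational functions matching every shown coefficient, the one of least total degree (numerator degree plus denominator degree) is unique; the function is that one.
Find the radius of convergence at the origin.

No rational of total degree below 1 reproduces all 8 coefficients; solving the [0/1] Pade equations on them gives f(ξ) = -39/(35*(ξ - 1/6)), whose expansion matches every shown term.
Denominator factor (ξ - 1/6): pole of order 1 at 1/6, modulus 1/6.
The radius of convergence is the smallest modulus among the singular points: 1/6.

The radius of convergence is 1/6.


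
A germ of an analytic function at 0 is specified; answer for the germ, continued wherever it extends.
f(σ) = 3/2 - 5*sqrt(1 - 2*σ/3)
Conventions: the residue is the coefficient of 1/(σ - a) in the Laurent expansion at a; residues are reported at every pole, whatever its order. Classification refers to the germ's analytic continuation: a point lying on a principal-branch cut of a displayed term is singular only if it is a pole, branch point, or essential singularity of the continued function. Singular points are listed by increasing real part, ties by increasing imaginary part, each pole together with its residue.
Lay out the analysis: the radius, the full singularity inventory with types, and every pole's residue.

Radius of convergence at 0: 3/2.
At 3/2: an algebraic (square-root) branch point.

Branch term (-5)*sqrt(1 - σ/(3/2)): its argument vanishes at σ = 3/2, a square-root branch point, modulus 3/2.
The radius of convergence is the smallest modulus among the singular points: 3/2.


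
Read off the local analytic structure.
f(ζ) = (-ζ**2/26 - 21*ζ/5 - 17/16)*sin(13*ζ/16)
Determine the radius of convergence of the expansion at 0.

The radius of convergence is infinite.

The factor sin(13*ζ/16) is entire and contributes no finite singular point.
The polynomial part has no poles.
No finite singular points: the Taylor series at 0 converges everywhere.


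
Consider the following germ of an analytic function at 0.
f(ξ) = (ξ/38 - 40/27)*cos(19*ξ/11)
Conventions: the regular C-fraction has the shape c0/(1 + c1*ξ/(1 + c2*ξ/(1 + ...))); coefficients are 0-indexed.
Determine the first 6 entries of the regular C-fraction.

The regular C-fraction coefficients are [-40/27, 27/1520, -417115409/4965840, 274360/3267, 6173100/417115409, 1879004043/634015421680].

Taylor coefficients (expand at 0): a_0 = -40/27, a_1 = 1/38, a_2 = 7220/3267, a_3 = -19/484, a_4 = -651605/1185921, a_5 = 6859/702768.
c0 = a_0 = -40/27. Peel one level at a time: if S = 1 + c*ξ/S' with S'(0) = 1, then c is the ξ-coefficient of S and S' = c*ξ/(S - 1).
S_1 = c0/f = 1 + (27/1520)*ξ + (417115409/279558400)*ξ^2 + ...; c1 = 27/1520.
S_2 = c1*ξ/(S_1 - 1) = 1 + (-417115409/4965840)*ξ + (150578662649/21346578)*ξ^2 + ...; c2 = -417115409/4965840.
S_3 = c2*ξ/(S_2 - 1) = 1 + (274360/3267)*ξ + (-188183524000/151412893467)*ξ^2 + ...; c3 = 274360/3267.
S_4 = c3*ξ/(S_3 - 1) = 1 + (6173100/417115409)*ξ + (-30524420678535/695941057700949124)*ξ^2 + ...; c4 = 6173100/417115409.
S_5 = c4*ξ/(S_4 - 1) = 1 + (1879004043/634015421680)*ξ + ...; c5 = 1879004043/634015421680.


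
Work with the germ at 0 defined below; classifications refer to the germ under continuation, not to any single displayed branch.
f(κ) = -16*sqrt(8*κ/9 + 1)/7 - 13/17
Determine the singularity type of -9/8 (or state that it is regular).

The term (-16/7)*sqrt(1 - κ/(-9/8)) has argument 1 - -9/8/(-9/8) = 0 at -9/8: a square-root (algebraic, two-sheeted) branch point; the remaining terms are analytic or single-valued there.

The point is an algebraic (square-root) branch point.


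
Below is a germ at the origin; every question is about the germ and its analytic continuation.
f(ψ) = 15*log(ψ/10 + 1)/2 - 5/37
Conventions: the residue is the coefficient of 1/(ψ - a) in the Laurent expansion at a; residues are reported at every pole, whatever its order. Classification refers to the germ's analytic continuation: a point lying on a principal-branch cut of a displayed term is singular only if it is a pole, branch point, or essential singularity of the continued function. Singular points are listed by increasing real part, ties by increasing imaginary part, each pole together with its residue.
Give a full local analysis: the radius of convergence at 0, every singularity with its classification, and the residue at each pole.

Radius of convergence at 0: 10.
At -10: a logarithmic branch point.

Branch term (15/2)*log(1 - ψ/(-10)): its argument vanishes at ψ = -10, a logarithmic branch point, modulus 10.
The radius of convergence is the smallest modulus among the singular points: 10.


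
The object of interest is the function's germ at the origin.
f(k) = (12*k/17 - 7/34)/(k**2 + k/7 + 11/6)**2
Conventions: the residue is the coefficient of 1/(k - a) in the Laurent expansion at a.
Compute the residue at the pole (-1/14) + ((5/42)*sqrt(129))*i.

The residue is ((8967/3929125)*sqrt(129))*i.

The factor k**2 + k/7 + 11/6 splits as (k - a)(k - a') with a = (-1/14) + ((5/42)*sqrt(129))*i, a' = (-1/14) - ((5/42)*sqrt(129))*i. At the order-2 pole a set g(k) = (k - a)^2*f(k) = [12*k/17 - 7/34] / (k - a')^2.
Order-2 pole: residue = g'(a); g'((-1/14) + ((5/42)*sqrt(129))*i) = ((8967/3929125)*sqrt(129))*i, so the residue is ((8967/3929125)*sqrt(129))*i.


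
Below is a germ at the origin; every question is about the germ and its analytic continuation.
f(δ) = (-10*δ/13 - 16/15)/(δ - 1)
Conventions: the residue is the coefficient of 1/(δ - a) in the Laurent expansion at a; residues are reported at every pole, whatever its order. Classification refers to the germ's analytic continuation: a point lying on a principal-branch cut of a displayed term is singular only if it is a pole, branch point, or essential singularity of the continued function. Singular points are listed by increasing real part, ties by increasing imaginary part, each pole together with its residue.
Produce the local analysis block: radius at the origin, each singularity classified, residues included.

Denominator factor (δ - 1): pole of order 1 at 1, modulus 1.
The radius of convergence is the smallest modulus among the singular points: 1.
At the order-1 pole 1 set g(δ) = (δ - (1))*f(δ) = -10*δ/13 - 16/15.
Simple pole: residue = g(a) at a = 1, which is -358/195.

Radius of convergence at 0: 1.
At 1: a pole of order 1; residue -358/195.


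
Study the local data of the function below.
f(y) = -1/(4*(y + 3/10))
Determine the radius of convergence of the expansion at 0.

The radius of convergence is 3/10.

Denominator factor (y + 3/10): pole of order 1 at -3/10, modulus 3/10.
The radius of convergence is the smallest modulus among the singular points: 3/10.


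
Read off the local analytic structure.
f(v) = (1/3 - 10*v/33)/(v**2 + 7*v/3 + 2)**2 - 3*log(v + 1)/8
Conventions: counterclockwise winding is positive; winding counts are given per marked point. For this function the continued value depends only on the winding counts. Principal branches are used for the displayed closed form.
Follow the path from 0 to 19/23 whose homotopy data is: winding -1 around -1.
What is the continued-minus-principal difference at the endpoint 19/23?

Continued minus principal equals (3/4)*pi*i.

The rational part is single-valued and drops out of the difference; each branch term changes only by its own monodromy.
(-3/8)*log(1 - v/(-1)): each positive loop around -1 adds 2*pi*i to the log, so winding -1 contributes (-3/8)*(-1)*2*pi*i = (3/4)*pi*i.
Summing the contributions at v = 19/23 gives (3/4)*pi*i.


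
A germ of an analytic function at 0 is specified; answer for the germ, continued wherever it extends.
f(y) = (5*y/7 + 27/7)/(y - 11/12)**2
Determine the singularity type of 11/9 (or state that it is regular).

Denominator factors: y - 11/12 = 11/36 at y = 11/9 — none vanishes.
So the germ continues analytically to 11/9.

The point is a regular point.


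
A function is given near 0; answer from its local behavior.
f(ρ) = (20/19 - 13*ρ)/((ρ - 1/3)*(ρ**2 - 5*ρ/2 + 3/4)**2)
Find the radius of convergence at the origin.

Denominator factor (ρ - 1/3): pole of order 1 at 1/3, modulus 1/3.
Denominator factor (ρ**2 - 5*ρ/2 + 3/4)^2: discriminant 13/4, real irrational roots 5/4 + (1/4)*sqrt(13) and 5/4 - (1/4)*sqrt(13); poles of order 2, moduli 5/4 + (1/4)*sqrt(13) and 5/4 - (1/4)*sqrt(13).
The radius of convergence is the smallest modulus among the singular points: 1/3.

The radius of convergence is 1/3.


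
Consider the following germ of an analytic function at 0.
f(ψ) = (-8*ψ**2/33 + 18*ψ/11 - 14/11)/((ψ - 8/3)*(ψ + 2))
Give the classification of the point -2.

The point is a pole of order 1.

The denominator factor ψ + 2 vanishes at -2 and appears to the power 1; the numerator there equals -182/33, nonzero, and no other factor vanishes.
Hence a pole whose order is the multiplicity, 1.


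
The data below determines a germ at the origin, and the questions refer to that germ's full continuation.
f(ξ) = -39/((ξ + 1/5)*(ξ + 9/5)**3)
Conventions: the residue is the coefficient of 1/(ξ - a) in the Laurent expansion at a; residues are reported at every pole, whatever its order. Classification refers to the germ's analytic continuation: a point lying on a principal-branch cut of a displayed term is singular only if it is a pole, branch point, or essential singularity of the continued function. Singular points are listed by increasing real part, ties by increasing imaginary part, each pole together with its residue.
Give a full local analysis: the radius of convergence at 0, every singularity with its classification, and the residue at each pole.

Radius of convergence at 0: 1/5.
At -9/5: a pole of order 3; residue 4875/512.
At -1/5: a pole of order 1; residue -4875/512.

Denominator factor (ξ + 1/5): pole of order 1 at -1/5, modulus 1/5.
Denominator factor (ξ + 9/5)^3: pole of order 3 at -9/5, modulus 9/5.
The radius of convergence is the smallest modulus among the singular points: 1/5.
At the order-3 pole -9/5 set g(ξ) = (ξ - (-9/5))^3*f(ξ) = -39/(ξ + 1/5).
Order-3 pole: residue = g''(a)/2; g''(-9/5) = 4875/256, so the residue is 4875/512.
At the order-1 pole -1/5 set g(ξ) = (ξ - (-1/5))*f(ξ) = -39/(ξ + 9/5)**3.
Simple pole: residue = g(a) at a = -1/5, which is -4875/512.
List the singular points by increasing real part (a conjugate pair: the negative imaginary part first).


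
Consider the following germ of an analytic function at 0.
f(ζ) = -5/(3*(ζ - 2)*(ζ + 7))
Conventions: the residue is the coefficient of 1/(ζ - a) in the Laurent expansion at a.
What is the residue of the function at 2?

At the order-1 pole 2 set g(ζ) = (ζ - (2))*f(ζ) = -5/(3*(ζ + 7)).
Simple pole: residue = g(a) at a = 2, which is -5/27.

The residue is -5/27.


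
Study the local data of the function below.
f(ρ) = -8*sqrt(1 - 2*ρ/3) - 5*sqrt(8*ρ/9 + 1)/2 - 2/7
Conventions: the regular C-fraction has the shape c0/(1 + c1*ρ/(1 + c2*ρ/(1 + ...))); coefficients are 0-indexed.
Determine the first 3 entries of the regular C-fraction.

The regular C-fraction coefficients are [-151/14, 196/1359, -800/1359].

Taylor coefficients (expand at 0): a_0 = -151/14, a_1 = 14/9, a_2 = 56/81.
c0 = a_0 = -151/14. Peel one level at a time: if S = 1 + c*ρ/S' with S'(0) = 1, then c is the ρ-coefficient of S and S' = c*ρ/(S - 1).
S_1 = c0/f = 1 + (196/1359)*ρ + (156800/1846881)*ρ^2 + ...; c1 = 196/1359.
S_2 = c1*ρ/(S_1 - 1) = 1 + (-800/1359)*ρ + ...; c2 = -800/1359.


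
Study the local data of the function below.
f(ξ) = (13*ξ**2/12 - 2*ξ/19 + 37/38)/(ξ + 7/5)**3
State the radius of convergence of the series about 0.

Denominator factor (ξ + 7/5)^3: pole of order 3 at -7/5, modulus 7/5.
The radius of convergence is the smallest modulus among the singular points: 7/5.

The radius of convergence is 7/5.


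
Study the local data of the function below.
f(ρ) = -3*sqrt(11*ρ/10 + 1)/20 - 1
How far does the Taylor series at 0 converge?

The radius of convergence is 10/11.

Branch term (-3/20)*sqrt(1 - ρ/(-10/11)): its argument vanishes at ρ = -10/11, a square-root branch point, modulus 10/11.
The radius of convergence is the smallest modulus among the singular points: 10/11.


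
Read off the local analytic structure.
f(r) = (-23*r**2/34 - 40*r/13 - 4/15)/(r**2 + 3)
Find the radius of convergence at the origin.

Denominator factor (r**2 + 3): discriminant -12, complex-conjugate roots (sqrt(3))*i and -(sqrt(3))*i; poles of order 1, moduli sqrt(3) and sqrt(3).
The radius of convergence is the smallest modulus among the singular points: sqrt(3).

The radius of convergence is sqrt(3).


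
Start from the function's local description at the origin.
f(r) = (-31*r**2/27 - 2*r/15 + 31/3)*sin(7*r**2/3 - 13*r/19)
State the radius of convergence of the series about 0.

The radius of convergence is infinite.

The factor sin(7*r**2/3 - 13*r/19) is entire and contributes no finite singular point.
The polynomial part has no poles.
No finite singular points: the Taylor series at 0 converges everywhere.


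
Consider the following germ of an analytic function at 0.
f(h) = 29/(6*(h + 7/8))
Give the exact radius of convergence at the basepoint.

The radius of convergence is 7/8.

Denominator factor (h + 7/8): pole of order 1 at -7/8, modulus 7/8.
The radius of convergence is the smallest modulus among the singular points: 7/8.


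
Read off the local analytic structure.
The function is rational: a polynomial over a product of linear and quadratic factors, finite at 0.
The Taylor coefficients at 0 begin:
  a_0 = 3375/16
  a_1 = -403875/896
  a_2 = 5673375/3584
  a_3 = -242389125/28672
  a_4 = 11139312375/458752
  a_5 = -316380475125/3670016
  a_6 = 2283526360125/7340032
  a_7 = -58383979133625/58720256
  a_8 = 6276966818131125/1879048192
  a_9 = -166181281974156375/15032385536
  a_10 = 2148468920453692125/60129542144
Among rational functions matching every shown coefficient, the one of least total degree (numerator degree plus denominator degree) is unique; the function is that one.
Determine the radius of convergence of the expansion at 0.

No rational of total degree below 9 reproduces all 11 coefficients; solving the [1/8] Pade equations on them gives f(χ) = (3/2 - 37*χ/14)/((χ + 1/3)**2*(χ**2 - 3*χ/4 + 2/5)**3), whose expansion matches every shown term.
Denominator factor (χ + 1/3)^2: pole of order 2 at -1/3, modulus 1/3.
Denominator factor (χ**2 - 3*χ/4 + 2/5)^3: discriminant -83/80, complex-conjugate roots (3/8) + ((1/40)*sqrt(415))*i and (3/8) - ((1/40)*sqrt(415))*i; poles of order 3, moduli (1/5)*sqrt(10) and (1/5)*sqrt(10).
The radius of convergence is the smallest modulus among the singular points: 1/3.

The radius of convergence is 1/3.


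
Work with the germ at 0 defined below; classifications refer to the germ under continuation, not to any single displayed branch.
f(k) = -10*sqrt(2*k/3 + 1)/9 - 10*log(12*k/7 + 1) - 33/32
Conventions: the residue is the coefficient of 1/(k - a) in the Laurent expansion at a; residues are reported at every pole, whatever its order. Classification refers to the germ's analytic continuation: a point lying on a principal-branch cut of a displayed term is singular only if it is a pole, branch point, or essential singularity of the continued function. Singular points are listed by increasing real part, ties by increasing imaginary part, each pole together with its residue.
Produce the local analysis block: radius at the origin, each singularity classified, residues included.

Branch term (-10/9)*sqrt(1 - k/(-3/2)): its argument vanishes at k = -3/2, a square-root branch point, modulus 3/2.
Branch term (-10)*log(1 - k/(-7/12)): its argument vanishes at k = -7/12, a logarithmic branch point, modulus 7/12.
The radius of convergence is the smallest modulus among the singular points: 7/12.
List the singular points by increasing real part (a conjugate pair: the negative imaginary part first).

Radius of convergence at 0: 7/12.
At -3/2: an algebraic (square-root) branch point.
At -7/12: a logarithmic branch point.


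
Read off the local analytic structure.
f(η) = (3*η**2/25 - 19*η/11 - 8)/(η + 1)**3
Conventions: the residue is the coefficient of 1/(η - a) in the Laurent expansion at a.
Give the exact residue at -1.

At the order-3 pole -1 set g(η) = (η - (-1))^3*f(η) = 3*η**2/25 - 19*η/11 - 8.
Order-3 pole: residue = g''(a)/2; g''(-1) = 6/25, so the residue is 3/25.

The residue is 3/25.


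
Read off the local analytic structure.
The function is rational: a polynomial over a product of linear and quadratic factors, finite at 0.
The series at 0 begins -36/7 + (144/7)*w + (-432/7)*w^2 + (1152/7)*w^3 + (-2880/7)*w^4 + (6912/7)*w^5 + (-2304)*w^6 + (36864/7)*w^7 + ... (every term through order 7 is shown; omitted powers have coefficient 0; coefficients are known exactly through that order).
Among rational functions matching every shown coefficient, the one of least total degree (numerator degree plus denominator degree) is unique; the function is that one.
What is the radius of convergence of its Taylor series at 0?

The radius of convergence is 1/2.

No rational of total degree below 2 reproduces all 8 coefficients; solving the [0/2] Pade equations on them gives f(w) = -9/(7*(w + 1/2)**2), whose expansion matches every shown term.
Denominator factor (w + 1/2)^2: pole of order 2 at -1/2, modulus 1/2.
The radius of convergence is the smallest modulus among the singular points: 1/2.


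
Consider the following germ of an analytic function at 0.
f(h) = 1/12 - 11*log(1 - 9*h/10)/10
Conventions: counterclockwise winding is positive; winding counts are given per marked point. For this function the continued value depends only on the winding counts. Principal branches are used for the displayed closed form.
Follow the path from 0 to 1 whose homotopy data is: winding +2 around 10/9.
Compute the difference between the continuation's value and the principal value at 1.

Continued minus principal equals -(22/5)*pi*i.

The rational part is single-valued and drops out of the difference; each branch term changes only by its own monodromy.
(-11/10)*log(1 - h/(10/9)): each positive loop around 10/9 adds 2*pi*i to the log, so winding +2 contributes (-11/10)*(2)*2*pi*i = -(22/5)*pi*i.
Summing the contributions at h = 1 gives -(22/5)*pi*i.


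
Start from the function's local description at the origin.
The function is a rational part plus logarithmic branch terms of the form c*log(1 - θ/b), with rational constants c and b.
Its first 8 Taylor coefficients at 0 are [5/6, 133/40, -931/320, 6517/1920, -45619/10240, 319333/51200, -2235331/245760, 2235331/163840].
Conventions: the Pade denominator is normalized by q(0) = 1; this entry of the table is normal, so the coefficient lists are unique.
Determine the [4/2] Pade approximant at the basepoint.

The Pade approximant has numerator coefficients [5/6, 1897/360, 1127/192, 6517/9600, -45619/460800]; denominator coefficients [1, 7/3, 49/40].

Taylor coefficients needed (read off): a_0 = 5/6, a_1 = 133/40, a_2 = -931/320, a_3 = 6517/1920, a_4 = -45619/10240, a_5 = 319333/51200, a_6 = -2235331/245760.
Write the denominator as Q(θ) = 1 + q1*θ + q2*θ^2. Requiring Q*f - P = O(θ^7) with deg P <= 4 kills the coefficients of θ^5..θ^6 in Q*f:
  θ^5: a_5 + q1*a_4 + q2*a_3 = 0, i.e. 319333/51200 + (-45619/10240)*q1 + (6517/1920)*q2 = 0.
  θ^6: a_6 + q1*a_5 + q2*a_4 = 0, i.e. -2235331/245760 + (319333/51200)*q1 + (-45619/10240)*q2 = 0.
Solving this linear system: q1 = 7/3, q2 = 49/40.
The numerator is Q*f truncated at degree 4: P0 = a_0 = 5/6; P1 = a_1 + q1*a_0 = 1897/360; P2 = a_2 + q1*a_1 + q2*a_0 = 1127/192; P3 = a_3 + q1*a_2 + q2*a_1 = 6517/9600; P4 = a_4 + q1*a_3 + q2*a_2 = -45619/460800.


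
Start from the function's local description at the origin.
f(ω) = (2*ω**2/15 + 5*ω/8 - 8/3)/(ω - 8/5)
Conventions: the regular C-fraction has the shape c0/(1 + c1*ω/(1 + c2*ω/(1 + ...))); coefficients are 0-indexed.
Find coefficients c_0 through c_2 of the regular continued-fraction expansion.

The regular C-fraction coefficients are [5/3, -25/64, -851/8000].

Taylor coefficients (expand at 0): a_0 = 5/3, a_1 = 125/192, a_2 = 497/1536.
c0 = a_0 = 5/3. Peel one level at a time: if S = 1 + c*ω/S' with S'(0) = 1, then c is the ω-coefficient of S and S' = c*ω/(S - 1).
S_1 = c0/f = 1 + (-25/64)*ω + (-851/20480)*ω^2 + ...; c1 = -25/64.
S_2 = c1*ω/(S_1 - 1) = 1 + (-851/8000)*ω + ...; c2 = -851/8000.


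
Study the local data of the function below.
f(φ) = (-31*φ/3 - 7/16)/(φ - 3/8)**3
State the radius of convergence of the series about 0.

Denominator factor (φ - 3/8)^3: pole of order 3 at 3/8, modulus 3/8.
The radius of convergence is the smallest modulus among the singular points: 3/8.

The radius of convergence is 3/8.


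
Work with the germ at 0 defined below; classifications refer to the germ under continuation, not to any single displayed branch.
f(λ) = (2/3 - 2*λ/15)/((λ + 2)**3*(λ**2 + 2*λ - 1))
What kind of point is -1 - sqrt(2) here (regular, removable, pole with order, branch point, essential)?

The denominator factor λ**2 + 2*λ - 1 vanishes at -1 - sqrt(2) and appears to the power 1; the numerator there equals 4/5 + (2/15)*sqrt(2), nonzero, and no other factor vanishes.
Hence a pole whose order is the multiplicity, 1.

The point is a pole of order 1.


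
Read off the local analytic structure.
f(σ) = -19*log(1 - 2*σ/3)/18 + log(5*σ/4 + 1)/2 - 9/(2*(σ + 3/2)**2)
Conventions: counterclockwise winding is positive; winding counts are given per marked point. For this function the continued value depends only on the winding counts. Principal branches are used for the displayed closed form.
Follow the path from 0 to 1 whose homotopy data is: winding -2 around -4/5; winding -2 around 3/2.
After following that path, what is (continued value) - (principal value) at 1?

Continued minus principal equals (20/9)*pi*i.

The rational part is single-valued and drops out of the difference; each branch term changes only by its own monodromy.
(-19/18)*log(1 - σ/(3/2)): each positive loop around 3/2 adds 2*pi*i to the log, so winding -2 contributes (-19/18)*(-2)*2*pi*i = (38/9)*pi*i.
(1/2)*log(1 - σ/(-4/5)): each positive loop around -4/5 adds 2*pi*i to the log, so winding -2 contributes (1/2)*(-2)*2*pi*i = -(2)*pi*i.
Summing the contributions at σ = 1 gives (20/9)*pi*i.


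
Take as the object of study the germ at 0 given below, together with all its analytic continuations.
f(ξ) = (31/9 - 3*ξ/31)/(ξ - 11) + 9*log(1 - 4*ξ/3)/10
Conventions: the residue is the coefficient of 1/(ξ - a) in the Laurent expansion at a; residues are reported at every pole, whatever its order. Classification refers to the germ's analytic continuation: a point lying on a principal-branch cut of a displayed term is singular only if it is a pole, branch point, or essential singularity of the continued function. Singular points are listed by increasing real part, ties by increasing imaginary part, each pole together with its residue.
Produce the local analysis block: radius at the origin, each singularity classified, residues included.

Denominator factor (ξ - 11): pole of order 1 at 11, modulus 11.
Branch term (9/10)*log(1 - ξ/(3/4)): its argument vanishes at ξ = 3/4, a logarithmic branch point, modulus 3/4.
The radius of convergence is the smallest modulus among the singular points: 3/4.
The branch term is analytic at 11 and contributes nothing to the residue; only the rational part matters.
At the order-1 pole 11 set g(ξ) = (ξ - (11))*(rational part) = 31/9 - 3*ξ/31.
Simple pole: residue = g(a) at a = 11, which is 664/279.
List the singular points by increasing real part (a conjugate pair: the negative imaginary part first).

Radius of convergence at 0: 3/4.
At 3/4: a logarithmic branch point.
At 11: a pole of order 1; residue 664/279.


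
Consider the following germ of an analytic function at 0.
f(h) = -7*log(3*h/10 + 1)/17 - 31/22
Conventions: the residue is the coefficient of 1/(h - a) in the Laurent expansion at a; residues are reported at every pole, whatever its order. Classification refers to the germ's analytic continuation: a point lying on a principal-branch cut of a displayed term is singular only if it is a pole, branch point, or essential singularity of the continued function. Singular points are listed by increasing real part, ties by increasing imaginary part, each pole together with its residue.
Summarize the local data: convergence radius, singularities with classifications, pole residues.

Radius of convergence at 0: 10/3.
At -10/3: a logarithmic branch point.

Branch term (-7/17)*log(1 - h/(-10/3)): its argument vanishes at h = -10/3, a logarithmic branch point, modulus 10/3.
The radius of convergence is the smallest modulus among the singular points: 10/3.


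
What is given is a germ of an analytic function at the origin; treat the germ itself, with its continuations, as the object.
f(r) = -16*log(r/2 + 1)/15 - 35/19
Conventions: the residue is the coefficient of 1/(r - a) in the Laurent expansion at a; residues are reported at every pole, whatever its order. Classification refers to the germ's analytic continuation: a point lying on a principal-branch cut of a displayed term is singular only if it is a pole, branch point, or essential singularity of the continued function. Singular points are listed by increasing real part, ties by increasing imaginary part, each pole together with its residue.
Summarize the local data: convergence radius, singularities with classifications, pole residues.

Radius of convergence at 0: 2.
At -2: a logarithmic branch point.

Branch term (-16/15)*log(1 - r/(-2)): its argument vanishes at r = -2, a logarithmic branch point, modulus 2.
The radius of convergence is the smallest modulus among the singular points: 2.


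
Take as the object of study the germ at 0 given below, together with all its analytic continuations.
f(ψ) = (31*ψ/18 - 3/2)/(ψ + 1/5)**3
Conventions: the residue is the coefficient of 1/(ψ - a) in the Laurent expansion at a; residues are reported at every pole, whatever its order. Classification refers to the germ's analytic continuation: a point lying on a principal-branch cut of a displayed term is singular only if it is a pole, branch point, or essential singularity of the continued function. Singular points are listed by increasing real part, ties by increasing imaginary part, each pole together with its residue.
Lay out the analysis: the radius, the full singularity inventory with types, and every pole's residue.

Radius of convergence at 0: 1/5.
At -1/5: a pole of order 3; residue 0.

Denominator factor (ψ + 1/5)^3: pole of order 3 at -1/5, modulus 1/5.
The radius of convergence is the smallest modulus among the singular points: 1/5.
At the order-3 pole -1/5 set g(ψ) = (ψ - (-1/5))^3*f(ψ) = 31*ψ/18 - 3/2.
Order-3 pole: residue = g''(a)/2; g''(-1/5) = 0, so the residue is 0.


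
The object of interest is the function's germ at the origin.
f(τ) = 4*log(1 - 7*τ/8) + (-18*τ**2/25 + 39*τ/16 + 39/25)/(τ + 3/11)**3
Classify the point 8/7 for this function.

The term (4)*log(1 - τ/(8/7)) has argument 1 - 8/7/(8/7) = 0 at 8/7: a logarithmic (infinitely-sheeted) branch point; the remaining terms are analytic or single-valued there.

The point is a logarithmic branch point.


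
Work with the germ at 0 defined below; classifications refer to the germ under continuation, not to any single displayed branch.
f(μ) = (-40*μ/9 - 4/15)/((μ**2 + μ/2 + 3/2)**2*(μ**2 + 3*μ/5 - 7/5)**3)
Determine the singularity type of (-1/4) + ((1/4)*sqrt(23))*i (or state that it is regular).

The denominator factor μ**2 + μ/2 + 3/2 vanishes at (-1/4) + ((1/4)*sqrt(23))*i and appears to the power 2; the numerator there equals (38/45) - ((10/9)*sqrt(23))*i, nonzero, and no other factor vanishes.
Hence a pole whose order is the multiplicity, 2.

The point is a pole of order 2.


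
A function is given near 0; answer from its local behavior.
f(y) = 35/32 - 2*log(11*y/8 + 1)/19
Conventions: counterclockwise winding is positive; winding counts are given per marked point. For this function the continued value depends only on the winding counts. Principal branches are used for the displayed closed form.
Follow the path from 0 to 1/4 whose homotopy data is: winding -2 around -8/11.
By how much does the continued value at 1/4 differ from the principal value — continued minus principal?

The rational part is single-valued and drops out of the difference; each branch term changes only by its own monodromy.
(-2/19)*log(1 - y/(-8/11)): each positive loop around -8/11 adds 2*pi*i to the log, so winding -2 contributes (-2/19)*(-2)*2*pi*i = (8/19)*pi*i.
Summing the contributions at y = 1/4 gives (8/19)*pi*i.

Continued minus principal equals (8/19)*pi*i.


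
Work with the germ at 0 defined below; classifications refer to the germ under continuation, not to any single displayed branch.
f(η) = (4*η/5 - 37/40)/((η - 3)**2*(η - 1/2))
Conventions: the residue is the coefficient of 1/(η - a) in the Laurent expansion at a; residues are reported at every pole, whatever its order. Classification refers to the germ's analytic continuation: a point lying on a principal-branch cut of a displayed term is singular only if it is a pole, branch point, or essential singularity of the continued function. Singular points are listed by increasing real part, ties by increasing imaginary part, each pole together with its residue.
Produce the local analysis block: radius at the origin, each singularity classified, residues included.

Radius of convergence at 0: 1/2.
At 1/2: a pole of order 1; residue -21/250.
At 3: a pole of order 2; residue 21/250.

Denominator factor (η - 3)^2: pole of order 2 at 3, modulus 3.
Denominator factor (η - 1/2): pole of order 1 at 1/2, modulus 1/2.
The radius of convergence is the smallest modulus among the singular points: 1/2.
At the order-1 pole 1/2 set g(η) = (η - (1/2))*f(η) = (4*η/5 - 37/40)/(η - 3)**2.
Simple pole: residue = g(a) at a = 1/2, which is -21/250.
At the order-2 pole 3 set g(η) = (η - (3))^2*f(η) = (4*η/5 - 37/40)/(η - 1/2).
Order-2 pole: residue = g'(a); g'(3) = 21/250, so the residue is 21/250.
List the singular points by increasing real part (a conjugate pair: the negative imaginary part first).


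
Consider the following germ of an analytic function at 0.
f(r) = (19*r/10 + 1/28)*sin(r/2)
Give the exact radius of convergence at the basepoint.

The factor sin(r/2) is entire and contributes no finite singular point.
The polynomial part has no poles.
No finite singular points: the Taylor series at 0 converges everywhere.

The radius of convergence is infinite.


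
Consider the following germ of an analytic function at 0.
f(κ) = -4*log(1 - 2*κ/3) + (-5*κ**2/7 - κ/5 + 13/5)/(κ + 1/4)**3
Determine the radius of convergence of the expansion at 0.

The radius of convergence is 1/4.

Denominator factor (κ + 1/4)^3: pole of order 3 at -1/4, modulus 1/4.
Branch term (-4)*log(1 - κ/(3/2)): its argument vanishes at κ = 3/2, a logarithmic branch point, modulus 3/2.
The radius of convergence is the smallest modulus among the singular points: 1/4.


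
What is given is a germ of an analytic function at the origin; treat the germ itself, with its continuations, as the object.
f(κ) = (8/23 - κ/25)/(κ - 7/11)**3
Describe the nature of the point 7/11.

The denominator factor κ - 7/11 vanishes at 7/11 and appears to the power 3; the numerator there equals 2039/6325, nonzero, and no other factor vanishes.
Hence a pole whose order is the multiplicity, 3.

The point is a pole of order 3.


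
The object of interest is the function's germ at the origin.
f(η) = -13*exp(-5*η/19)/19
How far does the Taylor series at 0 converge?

The factor exp(-5*η/19) is entire and contributes no finite singular point.
The polynomial part has no poles.
No finite singular points: the Taylor series at 0 converges everywhere.

The radius of convergence is infinite.


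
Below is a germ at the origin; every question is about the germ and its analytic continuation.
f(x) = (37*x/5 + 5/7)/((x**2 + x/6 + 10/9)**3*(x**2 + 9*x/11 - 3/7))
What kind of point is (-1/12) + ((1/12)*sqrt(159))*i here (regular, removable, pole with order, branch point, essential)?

The point is a pole of order 3.

The denominator factor x**2 + x/6 + 10/9 vanishes at (-1/12) + ((1/12)*sqrt(159))*i and appears to the power 3; the numerator there equals (41/420) + ((37/60)*sqrt(159))*i, nonzero, and no other factor vanishes.
Hence a pole whose order is the multiplicity, 3.


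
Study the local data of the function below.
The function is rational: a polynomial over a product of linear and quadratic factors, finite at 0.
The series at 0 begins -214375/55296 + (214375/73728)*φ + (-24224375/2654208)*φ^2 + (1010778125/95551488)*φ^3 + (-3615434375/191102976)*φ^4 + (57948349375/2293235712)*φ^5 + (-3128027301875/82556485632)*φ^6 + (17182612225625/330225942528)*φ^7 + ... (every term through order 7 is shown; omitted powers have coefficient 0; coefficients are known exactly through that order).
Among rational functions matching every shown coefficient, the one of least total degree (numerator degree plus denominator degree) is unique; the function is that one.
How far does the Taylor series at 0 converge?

No rational of total degree below 5 reproduces all 8 coefficients; solving the [0/5] Pade equations on them gives f(φ) = 25/(2*(φ - 12/7)**3*(φ + 4/5)**2), whose expansion matches every shown term.
Denominator factor (φ - 12/7)^3: pole of order 3 at 12/7, modulus 12/7.
Denominator factor (φ + 4/5)^2: pole of order 2 at -4/5, modulus 4/5.
The radius of convergence is the smallest modulus among the singular points: 4/5.

The radius of convergence is 4/5.


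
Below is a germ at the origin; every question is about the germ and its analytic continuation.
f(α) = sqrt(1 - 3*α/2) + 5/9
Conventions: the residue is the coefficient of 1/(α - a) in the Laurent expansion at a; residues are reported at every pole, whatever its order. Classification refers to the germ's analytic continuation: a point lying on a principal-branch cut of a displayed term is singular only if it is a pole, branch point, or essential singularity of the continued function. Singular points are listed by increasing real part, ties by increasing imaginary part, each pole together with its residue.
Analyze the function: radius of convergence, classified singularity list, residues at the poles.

Radius of convergence at 0: 2/3.
At 2/3: an algebraic (square-root) branch point.

Branch term (1)*sqrt(1 - α/(2/3)): its argument vanishes at α = 2/3, a square-root branch point, modulus 2/3.
The radius of convergence is the smallest modulus among the singular points: 2/3.


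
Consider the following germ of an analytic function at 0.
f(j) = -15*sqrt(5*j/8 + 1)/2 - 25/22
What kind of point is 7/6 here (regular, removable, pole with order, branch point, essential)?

There is no denominator, hence no pole anywhere.
Branch term sqrt(1 - j/(-8/5)): argument at 7/6 is 83/48, nonzero, so 7/6 is not its branch point (a point on a principal cut is still regular for the continued germ).
So the germ continues analytically to 7/6.

The point is a regular point.


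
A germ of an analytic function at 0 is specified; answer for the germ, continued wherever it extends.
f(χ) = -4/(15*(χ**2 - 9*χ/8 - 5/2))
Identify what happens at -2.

Denominator factors: χ**2 - 9*χ/8 - 5/2 = 15/4 at χ = -2 — none vanishes.
So the germ continues analytically to -2.

The point is a regular point.


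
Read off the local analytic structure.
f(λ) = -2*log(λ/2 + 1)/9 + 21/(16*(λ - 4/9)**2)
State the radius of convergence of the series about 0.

The radius of convergence is 4/9.

Denominator factor (λ - 4/9)^2: pole of order 2 at 4/9, modulus 4/9.
Branch term (-2/9)*log(1 - λ/(-2)): its argument vanishes at λ = -2, a logarithmic branch point, modulus 2.
The radius of convergence is the smallest modulus among the singular points: 4/9.


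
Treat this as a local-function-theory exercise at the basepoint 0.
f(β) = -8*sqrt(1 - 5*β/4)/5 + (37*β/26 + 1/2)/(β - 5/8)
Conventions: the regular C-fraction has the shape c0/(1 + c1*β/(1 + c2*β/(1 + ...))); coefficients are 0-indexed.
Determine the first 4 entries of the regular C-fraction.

The regular C-fraction coefficients are [-12/5, -277/260, -897211/864240, 1543136465/1704188208].

Taylor coefficients (expand at 0): a_0 = -12/5, a_1 = -831/325, a_2 = -139843/26000, a_3 = -9266827/1040000.
c0 = a_0 = -12/5. Peel one level at a time: if S = 1 + c*β/S' with S'(0) = 1, then c is the β-coefficient of S and S' = c*β/(S - 1).
S_1 = c0/f = 1 + (-277/260)*β + (-897211/811200)*β^2 + ...; c1 = -277/260.
S_2 = c1*β/(S_1 - 1) = 1 + (-897211/864240)*β + (166183927/176783616)*β^2 + ...; c2 = -897211/864240.
S_3 = c2*β/(S_2 - 1) = 1 + (1543136465/1704188208)*β + ...; c3 = 1543136465/1704188208.


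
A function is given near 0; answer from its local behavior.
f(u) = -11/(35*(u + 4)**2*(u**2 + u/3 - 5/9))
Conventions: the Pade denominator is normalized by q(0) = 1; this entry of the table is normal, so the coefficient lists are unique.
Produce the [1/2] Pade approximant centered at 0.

Taylor coefficients needed (expand at 0): a_0 = 99/2800, a_1 = 99/28000, a_2 = 11583/160000, a_3 = 66627/1400000.
Write the denominator as Q(u) = 1 + q1*u + q2*u^2. Requiring Q*f - P = O(u^4) with deg P <= 1 kills the coefficients of u^2..u^3 in Q*f:
  u^2: a_2 + q1*a_1 + q2*a_0 = 0, i.e. 11583/160000 + (99/28000)*q1 + (99/2800)*q2 = 0.
  u^3: a_3 + q1*a_2 + q2*a_1 = 0, i.e. 66627/1400000 + (11583/160000)*q1 + (99/28000)*q2 = 0.
Solving this linear system: q1 = -913/1630, q2 = -25969/13040.
The numerator is Q*f truncated at degree 1: P0 = a_0 = 99/2800; P1 = a_1 + q1*a_0 = -297/18256.

The Pade approximant has numerator coefficients [99/2800, -297/18256]; denominator coefficients [1, -913/1630, -25969/13040].


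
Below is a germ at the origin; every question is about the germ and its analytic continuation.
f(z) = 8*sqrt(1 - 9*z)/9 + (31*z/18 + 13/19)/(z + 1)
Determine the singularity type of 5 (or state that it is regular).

Denominator factors: z + 1 = 6 at z = 5 — none vanishes.
Branch term sqrt(1 - z/(1/9)): argument at 5 is -44, nonzero, so 5 is not its branch point (a point on a principal cut is still regular for the continued germ).
So the germ continues analytically to 5.

The point is a regular point.


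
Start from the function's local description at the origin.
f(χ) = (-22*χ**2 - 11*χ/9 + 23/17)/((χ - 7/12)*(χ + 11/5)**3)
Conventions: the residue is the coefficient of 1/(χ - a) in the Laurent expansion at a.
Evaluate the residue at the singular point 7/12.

The residue is -25139000/79176871.

At the order-1 pole 7/12 set g(χ) = (χ - (7/12))*f(χ) = (-22*χ**2 - 11*χ/9 + 23/17)/(χ + 11/5)**3.
Simple pole: residue = g(a) at a = 7/12, which is -25139000/79176871.


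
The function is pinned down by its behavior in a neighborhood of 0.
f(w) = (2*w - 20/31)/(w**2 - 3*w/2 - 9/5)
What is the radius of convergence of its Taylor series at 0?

Denominator factor (w**2 - 3*w/2 - 9/5): discriminant 189/20, real irrational roots 3/4 + (3/20)*sqrt(105) and 3/4 - (3/20)*sqrt(105); poles of order 1, moduli 3/4 + (3/20)*sqrt(105) and -3/4 + (3/20)*sqrt(105).
The radius of convergence is the smallest modulus among the singular points: -3/4 + (3/20)*sqrt(105).

The radius of convergence is -3/4 + (3/20)*sqrt(105).


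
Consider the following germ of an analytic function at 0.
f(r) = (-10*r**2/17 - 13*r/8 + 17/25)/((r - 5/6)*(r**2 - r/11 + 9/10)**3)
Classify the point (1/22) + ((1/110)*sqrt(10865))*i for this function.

The point is a pole of order 3.

The denominator factor r**2 - r/11 + 9/10 vanishes at (1/22) + ((1/110)*sqrt(10865))*i and appears to the power 3; the numerator there equals (932329/822800) - ((2511/164560)*sqrt(10865))*i, nonzero, and no other factor vanishes.
Hence a pole whose order is the multiplicity, 3.
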